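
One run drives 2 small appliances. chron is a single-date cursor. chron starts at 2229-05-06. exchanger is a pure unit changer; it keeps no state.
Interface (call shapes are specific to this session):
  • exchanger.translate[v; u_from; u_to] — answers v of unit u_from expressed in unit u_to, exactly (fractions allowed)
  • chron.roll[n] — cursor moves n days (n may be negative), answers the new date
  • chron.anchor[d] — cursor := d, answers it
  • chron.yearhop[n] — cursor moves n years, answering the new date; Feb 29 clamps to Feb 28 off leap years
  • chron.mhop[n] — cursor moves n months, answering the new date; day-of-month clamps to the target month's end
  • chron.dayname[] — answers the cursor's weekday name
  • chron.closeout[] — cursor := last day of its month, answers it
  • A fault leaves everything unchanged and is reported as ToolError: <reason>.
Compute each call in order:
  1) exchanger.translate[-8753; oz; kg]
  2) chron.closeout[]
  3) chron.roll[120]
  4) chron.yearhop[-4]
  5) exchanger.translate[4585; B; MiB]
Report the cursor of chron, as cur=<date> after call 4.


==> exchanger.translate(v=-8753, u_from=oz, u_to=kg)
<== -397029401461/1600000000
==> chron.closeout()
<== 2229-05-31
==> chron.roll(n=120)
<== 2229-09-28
==> chron.yearhop(n=-4)
<== 2225-09-28
==> exchanger.translate(v=4585, u_from=B, u_to=MiB)
<== 4585/1048576

Answer: cur=2225-09-28


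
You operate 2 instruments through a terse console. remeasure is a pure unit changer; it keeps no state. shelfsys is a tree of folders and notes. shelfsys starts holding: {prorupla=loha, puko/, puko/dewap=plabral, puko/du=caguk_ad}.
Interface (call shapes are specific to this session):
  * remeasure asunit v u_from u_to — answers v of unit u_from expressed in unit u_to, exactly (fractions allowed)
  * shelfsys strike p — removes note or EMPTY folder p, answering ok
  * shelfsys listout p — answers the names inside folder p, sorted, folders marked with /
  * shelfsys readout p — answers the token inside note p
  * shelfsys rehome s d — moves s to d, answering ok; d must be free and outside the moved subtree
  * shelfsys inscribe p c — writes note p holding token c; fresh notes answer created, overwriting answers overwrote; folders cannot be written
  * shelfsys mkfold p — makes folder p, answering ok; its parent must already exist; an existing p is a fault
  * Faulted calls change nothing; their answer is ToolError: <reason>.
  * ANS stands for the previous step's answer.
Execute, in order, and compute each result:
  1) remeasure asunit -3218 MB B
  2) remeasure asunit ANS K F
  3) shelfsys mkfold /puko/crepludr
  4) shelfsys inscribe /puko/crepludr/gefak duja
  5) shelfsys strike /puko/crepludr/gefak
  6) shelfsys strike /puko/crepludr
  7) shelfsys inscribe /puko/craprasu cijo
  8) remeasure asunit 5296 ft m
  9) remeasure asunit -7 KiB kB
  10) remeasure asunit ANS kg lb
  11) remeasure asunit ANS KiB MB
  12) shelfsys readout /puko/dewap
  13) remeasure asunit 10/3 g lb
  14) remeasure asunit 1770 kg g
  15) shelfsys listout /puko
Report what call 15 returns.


Answer: [craprasu, dewap, du]

Derivation:
Do: remeasure asunit[v=-3218; u_from=MB; u_to=B]
See: -3218000000
Do: remeasure asunit[v=ANS; u_from=K; u_to=F]
See: -579240045967/100
Do: shelfsys mkfold[p=/puko/crepludr]
See: ok
Do: shelfsys inscribe[p=/puko/crepludr/gefak; c=duja]
See: created
Do: shelfsys strike[p=/puko/crepludr/gefak]
See: ok
Do: shelfsys strike[p=/puko/crepludr]
See: ok
Do: shelfsys inscribe[p=/puko/craprasu; c=cijo]
See: created
Do: remeasure asunit[v=5296; u_from=ft; u_to=m]
See: 1008888/625
Do: remeasure asunit[v=-7; u_from=KiB; u_to=kB]
See: -896/125
Do: remeasure asunit[v=ANS; u_from=kg; u_to=lb]
See: -102400000/6479891
Do: remeasure asunit[v=ANS; u_from=KiB; u_to=MB]
See: -524288/32399455
Do: shelfsys readout[p=/puko/dewap]
See: plabral
Do: remeasure asunit[v=10/3; u_from=g; u_to=lb]
See: 1000000/136077711
Do: remeasure asunit[v=1770; u_from=kg; u_to=g]
See: 1770000
Do: shelfsys listout[p=/puko]
See: [craprasu, dewap, du]


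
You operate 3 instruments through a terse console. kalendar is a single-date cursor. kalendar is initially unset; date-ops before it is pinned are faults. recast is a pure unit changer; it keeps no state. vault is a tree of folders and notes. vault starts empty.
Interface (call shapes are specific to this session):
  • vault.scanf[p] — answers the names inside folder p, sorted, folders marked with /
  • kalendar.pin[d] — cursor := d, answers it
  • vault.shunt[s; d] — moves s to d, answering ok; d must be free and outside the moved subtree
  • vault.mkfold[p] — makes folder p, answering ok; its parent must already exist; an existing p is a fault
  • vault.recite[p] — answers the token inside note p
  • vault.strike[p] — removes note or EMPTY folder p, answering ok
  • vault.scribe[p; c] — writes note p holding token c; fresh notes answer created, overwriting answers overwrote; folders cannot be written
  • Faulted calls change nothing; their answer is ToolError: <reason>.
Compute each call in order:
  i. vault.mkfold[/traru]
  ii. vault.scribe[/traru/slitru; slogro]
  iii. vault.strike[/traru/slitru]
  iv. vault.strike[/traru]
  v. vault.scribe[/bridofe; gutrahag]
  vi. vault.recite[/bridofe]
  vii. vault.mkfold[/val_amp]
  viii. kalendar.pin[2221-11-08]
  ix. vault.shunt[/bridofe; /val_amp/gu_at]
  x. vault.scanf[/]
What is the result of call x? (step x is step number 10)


Answer: [val_amp/]

Derivation:
Calling mkfold on p→/traru, and see ok.
Calling scribe on p→/traru/slitru, c→slogro, yielding created.
Now I run strike on p→/traru/slitru, giving ok.
I call strike on p→/traru, and observe ok.
Calling scribe on p→/bridofe, c→gutrahag: created.
Using recite on p→/bridofe, giving gutrahag.
I try mkfold on p→/val_amp, which returns ok.
Then pin on d→2221-11-08, yielding 2221-11-08.
I invoke shunt on s→/bridofe, d→/val_amp/gu_at, and observe ok.
Invoking scanf on p→/, and see [val_amp/].


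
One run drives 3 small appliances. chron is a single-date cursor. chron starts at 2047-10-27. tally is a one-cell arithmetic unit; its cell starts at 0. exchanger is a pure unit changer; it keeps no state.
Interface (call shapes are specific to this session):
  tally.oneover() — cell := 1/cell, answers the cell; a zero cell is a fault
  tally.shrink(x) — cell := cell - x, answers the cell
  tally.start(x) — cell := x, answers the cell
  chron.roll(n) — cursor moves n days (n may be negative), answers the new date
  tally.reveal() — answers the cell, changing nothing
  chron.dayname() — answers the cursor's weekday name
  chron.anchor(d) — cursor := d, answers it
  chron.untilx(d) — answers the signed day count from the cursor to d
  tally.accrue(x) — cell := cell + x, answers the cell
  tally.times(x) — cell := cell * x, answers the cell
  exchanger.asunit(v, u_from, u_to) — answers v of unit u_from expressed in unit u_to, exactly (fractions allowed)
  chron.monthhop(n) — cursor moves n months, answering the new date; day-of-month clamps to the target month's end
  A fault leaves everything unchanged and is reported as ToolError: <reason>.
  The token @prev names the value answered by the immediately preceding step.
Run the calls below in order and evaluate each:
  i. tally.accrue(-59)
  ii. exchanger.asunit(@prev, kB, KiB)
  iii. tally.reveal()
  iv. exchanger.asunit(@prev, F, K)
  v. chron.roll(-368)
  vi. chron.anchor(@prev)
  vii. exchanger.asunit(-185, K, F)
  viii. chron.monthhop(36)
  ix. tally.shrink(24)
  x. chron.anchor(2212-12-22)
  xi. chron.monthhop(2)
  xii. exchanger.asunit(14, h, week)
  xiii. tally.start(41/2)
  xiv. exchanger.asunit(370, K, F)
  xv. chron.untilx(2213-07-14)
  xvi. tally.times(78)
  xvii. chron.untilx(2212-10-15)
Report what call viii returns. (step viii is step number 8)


I try tally.accrue(x=-59), and see -59.
I use exchanger.asunit(v=@prev, u_from=kB, u_to=KiB), and get -7375/128.
Then tally.reveal(), and observe -59.
I invoke exchanger.asunit(v=@prev, u_from=F, u_to=K), yielding 40067/180.
I invoke chron.roll(n=-368), and get 2046-10-24.
Next I call chron.anchor(d=@prev), and get 2046-10-24.
I call exchanger.asunit(v=-185, u_from=K, u_to=F), which returns -79267/100.
I run chron.monthhop(n=36), and see 2049-10-24.
I call tally.shrink(x=24), — result: -83.
Then chron.anchor(d=2212-12-22), and get 2212-12-22.
Invoking chron.monthhop(n=2): 2213-02-22.
I use exchanger.asunit(v=14, u_from=h, u_to=week), which returns 1/12.
I invoke tally.start(x=41/2), giving 41/2.
I use exchanger.asunit(v=370, u_from=K, u_to=F): 20633/100.
Next I call chron.untilx(d=2213-07-14), and observe 142.
Now I run tally.times(x=78), — result: 1599.
Then chron.untilx(d=2212-10-15), and see -130.

Answer: 2049-10-24


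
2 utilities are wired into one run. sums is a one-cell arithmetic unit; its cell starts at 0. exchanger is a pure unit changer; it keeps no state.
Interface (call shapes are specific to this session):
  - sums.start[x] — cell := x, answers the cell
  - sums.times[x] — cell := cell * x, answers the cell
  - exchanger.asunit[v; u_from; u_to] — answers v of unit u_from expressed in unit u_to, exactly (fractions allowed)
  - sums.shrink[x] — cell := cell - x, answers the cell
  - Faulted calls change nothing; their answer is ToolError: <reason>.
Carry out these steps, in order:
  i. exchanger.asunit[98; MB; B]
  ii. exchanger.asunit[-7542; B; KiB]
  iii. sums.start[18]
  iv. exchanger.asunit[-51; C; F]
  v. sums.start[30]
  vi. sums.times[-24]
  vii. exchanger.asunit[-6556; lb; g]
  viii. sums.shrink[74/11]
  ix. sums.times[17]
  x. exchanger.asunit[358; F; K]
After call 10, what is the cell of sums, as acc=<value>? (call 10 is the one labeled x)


% exchanger.asunit v→98 u_from→MB u_to→B
[out] 98000000
% exchanger.asunit v→-7542 u_from→B u_to→KiB
[out] -3771/512
% sums.start x→18
[out] 18
% exchanger.asunit v→-51 u_from→C u_to→F
[out] -299/5
% sums.start x→30
[out] 30
% sums.times x→-24
[out] -720
% exchanger.asunit v→-6556 u_from→lb u_to→g
[out] -74343789443/25000
% sums.shrink x→74/11
[out] -7994/11
% sums.times x→17
[out] -135898/11
% exchanger.asunit v→358 u_from→F u_to→K
[out] 81767/180

Answer: acc=-135898/11


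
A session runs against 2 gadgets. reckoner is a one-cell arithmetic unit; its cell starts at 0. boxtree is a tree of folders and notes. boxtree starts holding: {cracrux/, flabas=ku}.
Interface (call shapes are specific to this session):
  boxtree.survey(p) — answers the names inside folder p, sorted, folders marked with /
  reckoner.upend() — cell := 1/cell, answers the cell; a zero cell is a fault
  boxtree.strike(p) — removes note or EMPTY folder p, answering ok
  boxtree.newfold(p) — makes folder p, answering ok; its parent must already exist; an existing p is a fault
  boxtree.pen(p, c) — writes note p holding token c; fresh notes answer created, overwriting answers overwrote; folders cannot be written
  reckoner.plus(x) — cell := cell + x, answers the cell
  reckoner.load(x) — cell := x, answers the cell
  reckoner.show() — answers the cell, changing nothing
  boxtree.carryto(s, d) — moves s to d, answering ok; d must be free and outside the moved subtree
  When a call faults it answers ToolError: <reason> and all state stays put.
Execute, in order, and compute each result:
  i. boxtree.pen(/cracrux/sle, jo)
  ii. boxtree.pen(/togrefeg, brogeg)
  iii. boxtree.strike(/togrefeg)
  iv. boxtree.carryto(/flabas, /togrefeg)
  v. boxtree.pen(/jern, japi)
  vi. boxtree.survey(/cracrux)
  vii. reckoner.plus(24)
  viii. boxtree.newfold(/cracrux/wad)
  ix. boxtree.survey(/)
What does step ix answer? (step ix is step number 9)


Answer: [cracrux/, jern, togrefeg]

Derivation:
CALL boxtree.pen[p='/cracrux/sle'; c='jo']
RET  created
CALL boxtree.pen[p='/togrefeg'; c='brogeg']
RET  created
CALL boxtree.strike[p='/togrefeg']
RET  ok
CALL boxtree.carryto[s='/flabas'; d='/togrefeg']
RET  ok
CALL boxtree.pen[p='/jern'; c='japi']
RET  created
CALL boxtree.survey[p='/cracrux']
RET  [sle]
CALL reckoner.plus[x='24']
RET  24
CALL boxtree.newfold[p='/cracrux/wad']
RET  ok
CALL boxtree.survey[p='/']
RET  [cracrux/, jern, togrefeg]


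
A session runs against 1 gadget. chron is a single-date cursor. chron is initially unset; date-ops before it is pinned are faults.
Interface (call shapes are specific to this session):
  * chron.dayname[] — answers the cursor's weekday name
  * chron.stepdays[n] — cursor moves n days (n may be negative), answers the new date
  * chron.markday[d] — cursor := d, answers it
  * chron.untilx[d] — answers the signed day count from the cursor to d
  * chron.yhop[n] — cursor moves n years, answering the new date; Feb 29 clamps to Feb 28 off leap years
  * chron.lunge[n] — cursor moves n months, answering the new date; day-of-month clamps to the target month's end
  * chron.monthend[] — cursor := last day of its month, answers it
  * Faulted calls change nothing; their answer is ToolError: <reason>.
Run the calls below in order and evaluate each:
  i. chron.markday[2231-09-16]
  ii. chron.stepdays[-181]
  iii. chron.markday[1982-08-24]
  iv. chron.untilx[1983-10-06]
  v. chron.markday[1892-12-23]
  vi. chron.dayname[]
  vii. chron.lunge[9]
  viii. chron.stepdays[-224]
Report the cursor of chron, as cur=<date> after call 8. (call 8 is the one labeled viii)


;; markday(d='2231-09-16') == 2231-09-16
;; stepdays(n='-181') == 2231-03-19
;; markday(d='1982-08-24') == 1982-08-24
;; untilx(d='1983-10-06') == 408
;; markday(d='1892-12-23') == 1892-12-23
;; dayname() == Friday
;; lunge(n='9') == 1893-09-23
;; stepdays(n='-224') == 1893-02-11

Answer: cur=1893-02-11


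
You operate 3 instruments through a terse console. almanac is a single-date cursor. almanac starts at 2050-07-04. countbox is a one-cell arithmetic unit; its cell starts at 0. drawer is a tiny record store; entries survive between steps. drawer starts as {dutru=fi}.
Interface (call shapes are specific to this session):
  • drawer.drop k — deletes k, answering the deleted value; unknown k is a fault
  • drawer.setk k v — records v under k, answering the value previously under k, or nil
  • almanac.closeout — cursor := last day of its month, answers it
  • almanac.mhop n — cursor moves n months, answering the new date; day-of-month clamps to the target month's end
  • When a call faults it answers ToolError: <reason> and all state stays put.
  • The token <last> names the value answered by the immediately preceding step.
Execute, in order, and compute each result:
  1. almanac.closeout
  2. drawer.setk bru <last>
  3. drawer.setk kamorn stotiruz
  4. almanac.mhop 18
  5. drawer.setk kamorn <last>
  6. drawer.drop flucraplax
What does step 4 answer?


Answer: 2052-01-31

Derivation:
Then almanac.closeout(), and see 2050-07-31.
I call drawer.setk with k=bru, v=<last>, yielding nil.
I run drawer.setk with k=kamorn, v=stotiruz, — result: nil.
I call almanac.mhop with n=18, yielding 2052-01-31.
Invoking drawer.setk with k=kamorn, v=<last>, which returns stotiruz.
I try drawer.drop with k=flucraplax, — result: ToolError: no such key flucraplax.


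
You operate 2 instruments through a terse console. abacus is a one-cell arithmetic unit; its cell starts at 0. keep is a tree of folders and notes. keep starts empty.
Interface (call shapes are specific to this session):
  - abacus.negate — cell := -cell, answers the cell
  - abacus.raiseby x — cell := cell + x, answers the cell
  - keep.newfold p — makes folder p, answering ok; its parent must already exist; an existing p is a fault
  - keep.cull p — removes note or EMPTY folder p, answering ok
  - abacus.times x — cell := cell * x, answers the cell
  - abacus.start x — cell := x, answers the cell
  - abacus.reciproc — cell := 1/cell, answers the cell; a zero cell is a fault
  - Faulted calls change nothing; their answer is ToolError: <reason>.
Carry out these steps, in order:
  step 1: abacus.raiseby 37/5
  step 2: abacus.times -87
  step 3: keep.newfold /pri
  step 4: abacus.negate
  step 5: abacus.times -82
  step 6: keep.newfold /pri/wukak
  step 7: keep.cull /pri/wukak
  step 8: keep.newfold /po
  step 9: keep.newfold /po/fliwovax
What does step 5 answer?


Answer: -263958/5

Derivation:
Do: abacus.raiseby[x: 37/5]
See: 37/5
Do: abacus.times[x: -87]
See: -3219/5
Do: keep.newfold[p: /pri]
See: ok
Do: abacus.negate[]
See: 3219/5
Do: abacus.times[x: -82]
See: -263958/5
Do: keep.newfold[p: /pri/wukak]
See: ok
Do: keep.cull[p: /pri/wukak]
See: ok
Do: keep.newfold[p: /po]
See: ok
Do: keep.newfold[p: /po/fliwovax]
See: ok


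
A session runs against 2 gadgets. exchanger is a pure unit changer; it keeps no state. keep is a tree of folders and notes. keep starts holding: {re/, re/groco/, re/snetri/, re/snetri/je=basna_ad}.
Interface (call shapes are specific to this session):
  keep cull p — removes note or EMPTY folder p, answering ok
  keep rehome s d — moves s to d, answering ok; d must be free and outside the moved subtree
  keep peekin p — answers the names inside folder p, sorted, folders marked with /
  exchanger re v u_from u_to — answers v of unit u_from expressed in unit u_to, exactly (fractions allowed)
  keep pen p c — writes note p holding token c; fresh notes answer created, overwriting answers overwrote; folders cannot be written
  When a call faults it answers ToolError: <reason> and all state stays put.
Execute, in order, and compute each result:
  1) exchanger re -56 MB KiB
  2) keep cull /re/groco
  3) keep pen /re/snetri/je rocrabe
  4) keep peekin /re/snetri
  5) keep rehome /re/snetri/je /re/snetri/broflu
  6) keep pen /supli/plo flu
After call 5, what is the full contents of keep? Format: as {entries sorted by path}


! exchanger re(-56, MB, KiB) ~> -109375/2
! keep cull(/re/groco) ~> ok
! keep pen(/re/snetri/je, rocrabe) ~> overwrote
! keep peekin(/re/snetri) ~> [je]
! keep rehome(/re/snetri/je, /re/snetri/broflu) ~> ok
! keep pen(/supli/plo, flu) ~> ToolError: no parent

Answer: {re/, re/snetri/, re/snetri/broflu=rocrabe}


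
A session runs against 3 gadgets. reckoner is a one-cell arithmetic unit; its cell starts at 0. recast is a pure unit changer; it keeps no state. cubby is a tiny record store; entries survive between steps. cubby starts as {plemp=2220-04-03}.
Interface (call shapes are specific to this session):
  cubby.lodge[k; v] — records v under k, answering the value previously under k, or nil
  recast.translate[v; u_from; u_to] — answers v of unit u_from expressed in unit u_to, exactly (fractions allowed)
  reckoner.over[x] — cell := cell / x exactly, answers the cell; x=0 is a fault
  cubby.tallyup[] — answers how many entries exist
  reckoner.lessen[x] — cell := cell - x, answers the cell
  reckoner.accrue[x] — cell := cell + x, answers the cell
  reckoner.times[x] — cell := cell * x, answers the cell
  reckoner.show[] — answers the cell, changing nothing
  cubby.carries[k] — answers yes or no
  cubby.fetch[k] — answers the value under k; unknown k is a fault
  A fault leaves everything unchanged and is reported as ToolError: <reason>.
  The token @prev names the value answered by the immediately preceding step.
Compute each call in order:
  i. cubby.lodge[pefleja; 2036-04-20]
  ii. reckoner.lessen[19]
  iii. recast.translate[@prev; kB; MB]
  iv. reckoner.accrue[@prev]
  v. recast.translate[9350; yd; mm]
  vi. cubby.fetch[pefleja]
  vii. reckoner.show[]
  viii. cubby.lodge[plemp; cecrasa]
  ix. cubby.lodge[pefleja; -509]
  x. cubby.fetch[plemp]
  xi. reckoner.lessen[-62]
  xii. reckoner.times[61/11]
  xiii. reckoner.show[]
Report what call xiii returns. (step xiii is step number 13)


>> cubby.lodge(k=pefleja, v=2036-04-20)
<< nil
>> reckoner.lessen(x=19)
<< -19
>> recast.translate(v=@prev, u_from=kB, u_to=MB)
<< -19/1000
>> reckoner.accrue(x=@prev)
<< -19019/1000
>> recast.translate(v=9350, u_from=yd, u_to=mm)
<< 8549640
>> cubby.fetch(k=pefleja)
<< 2036-04-20
>> reckoner.show()
<< -19019/1000
>> cubby.lodge(k=plemp, v=cecrasa)
<< 2220-04-03
>> cubby.lodge(k=pefleja, v=-509)
<< 2036-04-20
>> cubby.fetch(k=plemp)
<< cecrasa
>> reckoner.lessen(x=-62)
<< 42981/1000
>> reckoner.times(x=61/11)
<< 2621841/11000
>> reckoner.show()
<< 2621841/11000

Answer: 2621841/11000


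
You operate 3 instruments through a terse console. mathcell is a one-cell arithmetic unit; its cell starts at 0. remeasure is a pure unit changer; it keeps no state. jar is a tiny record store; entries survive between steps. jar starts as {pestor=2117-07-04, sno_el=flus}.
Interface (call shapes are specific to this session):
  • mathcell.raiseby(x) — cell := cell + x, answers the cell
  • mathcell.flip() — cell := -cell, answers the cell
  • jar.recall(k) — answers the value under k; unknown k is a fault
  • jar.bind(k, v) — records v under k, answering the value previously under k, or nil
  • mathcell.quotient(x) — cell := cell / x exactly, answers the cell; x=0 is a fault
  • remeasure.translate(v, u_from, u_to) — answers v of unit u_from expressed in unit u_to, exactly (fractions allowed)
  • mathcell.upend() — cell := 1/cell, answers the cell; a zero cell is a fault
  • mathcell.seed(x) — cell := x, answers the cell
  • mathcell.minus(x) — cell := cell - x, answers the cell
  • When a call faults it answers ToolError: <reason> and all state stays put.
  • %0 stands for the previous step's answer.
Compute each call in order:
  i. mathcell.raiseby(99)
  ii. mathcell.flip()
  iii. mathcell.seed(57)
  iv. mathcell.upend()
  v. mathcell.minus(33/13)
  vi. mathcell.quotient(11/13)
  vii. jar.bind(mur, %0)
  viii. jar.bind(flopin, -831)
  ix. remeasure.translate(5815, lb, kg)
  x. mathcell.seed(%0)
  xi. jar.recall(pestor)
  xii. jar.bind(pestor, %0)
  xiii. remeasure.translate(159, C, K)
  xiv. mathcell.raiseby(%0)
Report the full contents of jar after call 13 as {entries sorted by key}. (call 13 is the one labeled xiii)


Answer: {flopin=-831, mur=-1868/627, pestor=2117-07-04, sno_el=flus}

Derivation:
→ mathcell.raiseby(x→99)
← 99
→ mathcell.flip()
← -99
→ mathcell.seed(x→57)
← 57
→ mathcell.upend()
← 1/57
→ mathcell.minus(x→33/13)
← -1868/741
→ mathcell.quotient(x→11/13)
← -1868/627
→ jar.bind(k→mur, v→%0)
← nil
→ jar.bind(k→flopin, v→-831)
← nil
→ remeasure.translate(v→5815, u_from→lb, u_to→kg)
← 52752792631/20000000
→ mathcell.seed(x→%0)
← 52752792631/20000000
→ jar.recall(k→pestor)
← 2117-07-04
→ jar.bind(k→pestor, v→%0)
← 2117-07-04
→ remeasure.translate(v→159, u_from→C, u_to→K)
← 8643/20
→ mathcell.raiseby(x→%0)
← 61395792631/20000000


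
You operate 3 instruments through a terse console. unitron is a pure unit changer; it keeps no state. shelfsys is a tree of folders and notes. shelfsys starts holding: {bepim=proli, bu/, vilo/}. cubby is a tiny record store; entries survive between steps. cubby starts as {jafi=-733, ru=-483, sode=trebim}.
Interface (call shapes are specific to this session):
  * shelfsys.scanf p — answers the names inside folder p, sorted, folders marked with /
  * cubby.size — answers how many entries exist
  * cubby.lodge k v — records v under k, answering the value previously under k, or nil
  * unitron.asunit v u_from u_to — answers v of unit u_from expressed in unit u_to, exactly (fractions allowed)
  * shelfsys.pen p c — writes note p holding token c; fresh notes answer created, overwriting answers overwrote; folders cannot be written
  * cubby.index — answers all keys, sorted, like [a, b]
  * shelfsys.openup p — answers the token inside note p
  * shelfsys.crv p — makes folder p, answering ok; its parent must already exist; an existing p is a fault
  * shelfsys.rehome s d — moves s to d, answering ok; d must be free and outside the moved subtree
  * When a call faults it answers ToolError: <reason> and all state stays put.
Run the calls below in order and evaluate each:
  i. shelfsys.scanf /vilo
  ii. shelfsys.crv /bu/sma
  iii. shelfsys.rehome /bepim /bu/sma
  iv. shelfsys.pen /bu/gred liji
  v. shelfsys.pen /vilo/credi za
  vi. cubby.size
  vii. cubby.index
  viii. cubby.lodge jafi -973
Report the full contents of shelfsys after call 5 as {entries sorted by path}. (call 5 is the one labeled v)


Answer: {bepim=proli, bu/, bu/gred=liji, bu/sma/, vilo/, vilo/credi=za}

Derivation:
-> scanf(p→/vilo)
<- []
-> crv(p→/bu/sma)
<- ok
-> rehome(s→/bepim, d→/bu/sma)
<- ToolError: exists
-> pen(p→/bu/gred, c→liji)
<- created
-> pen(p→/vilo/credi, c→za)
<- created
-> size()
<- 3
-> index()
<- [jafi, ru, sode]
-> lodge(k→jafi, v→-973)
<- -733


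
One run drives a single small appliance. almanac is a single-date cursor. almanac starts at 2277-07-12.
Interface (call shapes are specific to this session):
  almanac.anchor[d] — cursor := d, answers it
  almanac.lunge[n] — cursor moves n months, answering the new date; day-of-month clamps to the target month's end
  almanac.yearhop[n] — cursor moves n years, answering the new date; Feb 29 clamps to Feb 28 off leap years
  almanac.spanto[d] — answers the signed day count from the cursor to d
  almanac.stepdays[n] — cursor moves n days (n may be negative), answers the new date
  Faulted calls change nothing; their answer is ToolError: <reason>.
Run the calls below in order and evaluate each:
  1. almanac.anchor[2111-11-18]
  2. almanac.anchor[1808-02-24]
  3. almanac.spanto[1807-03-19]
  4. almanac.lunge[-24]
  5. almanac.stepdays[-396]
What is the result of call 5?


>>> anchor d: 2111-11-18
:: 2111-11-18
>>> anchor d: 1808-02-24
:: 1808-02-24
>>> spanto d: 1807-03-19
:: -342
>>> lunge n: -24
:: 1806-02-24
>>> stepdays n: -396
:: 1805-01-24

Answer: 1805-01-24


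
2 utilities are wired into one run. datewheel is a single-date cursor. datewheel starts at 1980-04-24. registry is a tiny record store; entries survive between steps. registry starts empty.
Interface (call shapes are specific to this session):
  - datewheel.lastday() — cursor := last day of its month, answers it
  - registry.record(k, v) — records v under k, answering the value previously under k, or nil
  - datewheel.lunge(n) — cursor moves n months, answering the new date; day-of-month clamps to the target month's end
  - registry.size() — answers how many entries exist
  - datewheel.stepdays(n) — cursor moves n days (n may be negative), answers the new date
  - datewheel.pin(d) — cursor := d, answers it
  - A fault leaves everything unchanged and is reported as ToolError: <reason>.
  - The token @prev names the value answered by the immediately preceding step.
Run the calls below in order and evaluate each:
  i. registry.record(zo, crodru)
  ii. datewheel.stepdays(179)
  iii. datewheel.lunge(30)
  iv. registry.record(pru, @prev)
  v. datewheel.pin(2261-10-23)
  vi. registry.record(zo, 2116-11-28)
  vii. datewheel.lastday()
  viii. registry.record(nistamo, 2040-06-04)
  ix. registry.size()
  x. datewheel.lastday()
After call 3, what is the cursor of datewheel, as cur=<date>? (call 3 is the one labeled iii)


Act: registry.record[k='zo'; v='crodru']
Obs: nil
Act: datewheel.stepdays[n='179']
Obs: 1980-10-20
Act: datewheel.lunge[n='30']
Obs: 1983-04-20
Act: registry.record[k='pru'; v='@prev']
Obs: nil
Act: datewheel.pin[d='2261-10-23']
Obs: 2261-10-23
Act: registry.record[k='zo'; v='2116-11-28']
Obs: crodru
Act: datewheel.lastday[]
Obs: 2261-10-31
Act: registry.record[k='nistamo'; v='2040-06-04']
Obs: nil
Act: registry.size[]
Obs: 3
Act: datewheel.lastday[]
Obs: 2261-10-31

Answer: cur=1983-04-20


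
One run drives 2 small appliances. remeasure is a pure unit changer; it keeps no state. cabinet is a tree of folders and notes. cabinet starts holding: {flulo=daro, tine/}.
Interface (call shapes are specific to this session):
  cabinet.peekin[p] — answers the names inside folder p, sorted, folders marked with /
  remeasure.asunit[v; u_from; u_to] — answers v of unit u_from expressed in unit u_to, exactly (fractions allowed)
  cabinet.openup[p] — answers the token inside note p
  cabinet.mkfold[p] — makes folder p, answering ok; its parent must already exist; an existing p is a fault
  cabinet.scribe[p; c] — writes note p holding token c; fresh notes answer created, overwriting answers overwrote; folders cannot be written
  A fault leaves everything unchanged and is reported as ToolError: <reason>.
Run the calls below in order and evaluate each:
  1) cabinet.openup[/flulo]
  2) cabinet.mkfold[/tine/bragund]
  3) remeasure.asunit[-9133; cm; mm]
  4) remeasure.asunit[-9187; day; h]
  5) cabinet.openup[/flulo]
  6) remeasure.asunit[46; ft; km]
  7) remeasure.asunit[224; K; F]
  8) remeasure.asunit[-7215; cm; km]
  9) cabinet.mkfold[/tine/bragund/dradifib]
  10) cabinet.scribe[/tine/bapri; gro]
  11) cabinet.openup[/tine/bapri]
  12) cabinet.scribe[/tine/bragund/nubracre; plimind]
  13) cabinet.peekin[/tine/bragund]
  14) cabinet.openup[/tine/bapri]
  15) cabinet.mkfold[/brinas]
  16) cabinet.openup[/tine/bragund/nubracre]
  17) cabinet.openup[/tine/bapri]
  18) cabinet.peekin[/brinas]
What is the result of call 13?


Do: cabinet.openup[p='/flulo']
See: daro
Do: cabinet.mkfold[p='/tine/bragund']
See: ok
Do: remeasure.asunit[v='-9133'; u_from='cm'; u_to='mm']
See: -91330
Do: remeasure.asunit[v='-9187'; u_from='day'; u_to='h']
See: -220488
Do: cabinet.openup[p='/flulo']
See: daro
Do: remeasure.asunit[v='46'; u_from='ft'; u_to='km']
See: 8763/625000
Do: remeasure.asunit[v='224'; u_from='K'; u_to='F']
See: -5647/100
Do: remeasure.asunit[v='-7215'; u_from='cm'; u_to='km']
See: -1443/20000
Do: cabinet.mkfold[p='/tine/bragund/dradifib']
See: ok
Do: cabinet.scribe[p='/tine/bapri'; c='gro']
See: created
Do: cabinet.openup[p='/tine/bapri']
See: gro
Do: cabinet.scribe[p='/tine/bragund/nubracre'; c='plimind']
See: created
Do: cabinet.peekin[p='/tine/bragund']
See: [dradifib/, nubracre]
Do: cabinet.openup[p='/tine/bapri']
See: gro
Do: cabinet.mkfold[p='/brinas']
See: ok
Do: cabinet.openup[p='/tine/bragund/nubracre']
See: plimind
Do: cabinet.openup[p='/tine/bapri']
See: gro
Do: cabinet.peekin[p='/brinas']
See: []

Answer: [dradifib/, nubracre]


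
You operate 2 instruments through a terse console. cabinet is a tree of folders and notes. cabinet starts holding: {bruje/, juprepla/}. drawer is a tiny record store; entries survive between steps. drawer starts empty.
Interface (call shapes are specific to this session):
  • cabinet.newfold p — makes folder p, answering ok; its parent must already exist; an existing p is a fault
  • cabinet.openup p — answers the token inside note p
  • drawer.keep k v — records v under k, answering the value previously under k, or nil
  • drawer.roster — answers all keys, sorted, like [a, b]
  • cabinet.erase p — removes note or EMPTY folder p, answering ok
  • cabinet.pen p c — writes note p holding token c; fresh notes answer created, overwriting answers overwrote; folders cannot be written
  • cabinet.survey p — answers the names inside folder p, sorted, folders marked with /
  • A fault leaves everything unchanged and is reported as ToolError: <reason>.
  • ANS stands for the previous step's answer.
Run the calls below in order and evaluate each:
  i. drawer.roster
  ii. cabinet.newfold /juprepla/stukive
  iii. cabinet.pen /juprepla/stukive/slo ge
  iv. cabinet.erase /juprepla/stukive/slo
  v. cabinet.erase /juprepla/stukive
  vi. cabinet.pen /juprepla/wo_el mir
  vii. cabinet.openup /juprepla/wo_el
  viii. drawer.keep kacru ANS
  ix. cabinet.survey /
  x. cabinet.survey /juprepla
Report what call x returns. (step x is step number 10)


I invoke drawer.roster, giving [].
I use cabinet.newfold(/juprepla/stukive), which returns ok.
Using cabinet.pen(/juprepla/stukive/slo, ge), and observe created.
I try cabinet.erase(/juprepla/stukive/slo), which returns ok.
Next I call cabinet.erase(/juprepla/stukive), and observe ok.
Then cabinet.pen(/juprepla/wo_el, mir), giving created.
I call cabinet.openup(/juprepla/wo_el), and observe mir.
Then drawer.keep(kacru, ANS), and see nil.
Invoking cabinet.survey(/), and see [bruje/, juprepla/].
Calling cabinet.survey(/juprepla), and see [wo_el].

Answer: [wo_el]


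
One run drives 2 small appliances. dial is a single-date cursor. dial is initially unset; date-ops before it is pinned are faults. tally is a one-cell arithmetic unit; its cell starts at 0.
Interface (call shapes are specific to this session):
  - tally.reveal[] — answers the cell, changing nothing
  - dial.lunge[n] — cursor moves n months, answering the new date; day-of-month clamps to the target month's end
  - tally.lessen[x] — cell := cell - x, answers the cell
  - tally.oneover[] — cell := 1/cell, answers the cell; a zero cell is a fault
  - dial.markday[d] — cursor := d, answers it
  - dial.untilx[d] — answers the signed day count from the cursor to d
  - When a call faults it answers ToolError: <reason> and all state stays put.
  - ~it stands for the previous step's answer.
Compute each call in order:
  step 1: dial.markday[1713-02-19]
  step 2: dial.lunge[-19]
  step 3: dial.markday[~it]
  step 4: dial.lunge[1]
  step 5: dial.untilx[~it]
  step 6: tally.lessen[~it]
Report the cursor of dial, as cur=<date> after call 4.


I try dial.markday with d→1713-02-19: 1713-02-19.
Using dial.lunge with n→-19, and get 1711-07-19.
I call dial.markday with d→~it, giving 1711-07-19.
I invoke dial.lunge with n→1, giving 1711-08-19.
Using dial.untilx with d→~it, giving 0.
I invoke tally.lessen with x→~it, and get 0.

Answer: cur=1711-08-19


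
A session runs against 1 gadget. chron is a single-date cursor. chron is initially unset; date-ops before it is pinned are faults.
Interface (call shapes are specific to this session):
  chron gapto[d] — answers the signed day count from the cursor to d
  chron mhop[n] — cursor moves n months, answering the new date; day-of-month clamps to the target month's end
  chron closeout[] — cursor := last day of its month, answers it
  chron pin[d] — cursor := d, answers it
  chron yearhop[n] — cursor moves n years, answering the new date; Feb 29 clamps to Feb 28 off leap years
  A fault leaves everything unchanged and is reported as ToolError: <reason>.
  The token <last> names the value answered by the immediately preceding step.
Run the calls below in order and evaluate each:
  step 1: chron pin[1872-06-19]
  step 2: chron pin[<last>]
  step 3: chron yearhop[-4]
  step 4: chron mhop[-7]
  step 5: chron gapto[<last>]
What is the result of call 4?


Answer: 1867-11-19

Derivation:
·→ chron pin(d='1872-06-19')
·← 1872-06-19
·→ chron pin(d='<last>')
·← 1872-06-19
·→ chron yearhop(n='-4')
·← 1868-06-19
·→ chron mhop(n='-7')
·← 1867-11-19
·→ chron gapto(d='<last>')
·← 0


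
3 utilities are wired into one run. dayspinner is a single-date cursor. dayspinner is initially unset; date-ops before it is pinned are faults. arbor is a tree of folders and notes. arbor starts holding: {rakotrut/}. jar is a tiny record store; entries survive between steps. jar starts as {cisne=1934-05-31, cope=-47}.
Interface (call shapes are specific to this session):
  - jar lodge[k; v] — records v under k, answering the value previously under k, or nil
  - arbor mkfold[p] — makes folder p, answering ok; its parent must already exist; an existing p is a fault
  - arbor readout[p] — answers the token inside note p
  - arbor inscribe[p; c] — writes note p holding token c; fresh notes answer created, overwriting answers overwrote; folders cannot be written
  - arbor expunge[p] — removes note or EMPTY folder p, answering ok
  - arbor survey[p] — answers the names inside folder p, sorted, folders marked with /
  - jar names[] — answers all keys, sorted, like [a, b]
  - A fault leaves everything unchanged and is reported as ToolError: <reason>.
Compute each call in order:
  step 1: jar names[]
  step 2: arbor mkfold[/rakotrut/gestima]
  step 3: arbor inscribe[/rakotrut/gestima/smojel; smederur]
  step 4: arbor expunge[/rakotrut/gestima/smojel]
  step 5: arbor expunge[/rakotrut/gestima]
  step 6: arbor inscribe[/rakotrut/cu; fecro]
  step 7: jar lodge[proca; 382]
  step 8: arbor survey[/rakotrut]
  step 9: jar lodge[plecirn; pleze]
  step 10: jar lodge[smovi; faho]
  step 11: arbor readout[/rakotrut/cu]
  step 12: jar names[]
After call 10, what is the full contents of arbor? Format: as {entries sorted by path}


CALL jar names[]
RET  [cisne, cope]
CALL arbor mkfold[p=/rakotrut/gestima]
RET  ok
CALL arbor inscribe[p=/rakotrut/gestima/smojel; c=smederur]
RET  created
CALL arbor expunge[p=/rakotrut/gestima/smojel]
RET  ok
CALL arbor expunge[p=/rakotrut/gestima]
RET  ok
CALL arbor inscribe[p=/rakotrut/cu; c=fecro]
RET  created
CALL jar lodge[k=proca; v=382]
RET  nil
CALL arbor survey[p=/rakotrut]
RET  [cu]
CALL jar lodge[k=plecirn; v=pleze]
RET  nil
CALL jar lodge[k=smovi; v=faho]
RET  nil
CALL arbor readout[p=/rakotrut/cu]
RET  fecro
CALL jar names[]
RET  [cisne, cope, plecirn, proca, smovi]

Answer: {rakotrut/, rakotrut/cu=fecro}


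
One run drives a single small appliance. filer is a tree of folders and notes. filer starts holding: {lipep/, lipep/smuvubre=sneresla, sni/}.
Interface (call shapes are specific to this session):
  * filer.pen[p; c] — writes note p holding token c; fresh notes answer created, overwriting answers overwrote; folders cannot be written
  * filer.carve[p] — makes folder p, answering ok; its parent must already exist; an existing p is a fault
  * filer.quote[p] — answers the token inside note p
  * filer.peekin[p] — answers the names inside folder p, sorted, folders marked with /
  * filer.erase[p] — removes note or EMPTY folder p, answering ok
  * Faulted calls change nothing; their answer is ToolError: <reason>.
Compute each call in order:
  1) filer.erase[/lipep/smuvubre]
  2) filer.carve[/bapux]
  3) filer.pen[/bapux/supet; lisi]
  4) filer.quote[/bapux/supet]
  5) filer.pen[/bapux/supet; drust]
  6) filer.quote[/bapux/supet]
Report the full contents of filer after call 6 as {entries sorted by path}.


>>> erase p→/lipep/smuvubre
[out] ok
>>> carve p→/bapux
[out] ok
>>> pen p→/bapux/supet c→lisi
[out] created
>>> quote p→/bapux/supet
[out] lisi
>>> pen p→/bapux/supet c→drust
[out] overwrote
>>> quote p→/bapux/supet
[out] drust

Answer: {bapux/, bapux/supet=drust, lipep/, sni/}


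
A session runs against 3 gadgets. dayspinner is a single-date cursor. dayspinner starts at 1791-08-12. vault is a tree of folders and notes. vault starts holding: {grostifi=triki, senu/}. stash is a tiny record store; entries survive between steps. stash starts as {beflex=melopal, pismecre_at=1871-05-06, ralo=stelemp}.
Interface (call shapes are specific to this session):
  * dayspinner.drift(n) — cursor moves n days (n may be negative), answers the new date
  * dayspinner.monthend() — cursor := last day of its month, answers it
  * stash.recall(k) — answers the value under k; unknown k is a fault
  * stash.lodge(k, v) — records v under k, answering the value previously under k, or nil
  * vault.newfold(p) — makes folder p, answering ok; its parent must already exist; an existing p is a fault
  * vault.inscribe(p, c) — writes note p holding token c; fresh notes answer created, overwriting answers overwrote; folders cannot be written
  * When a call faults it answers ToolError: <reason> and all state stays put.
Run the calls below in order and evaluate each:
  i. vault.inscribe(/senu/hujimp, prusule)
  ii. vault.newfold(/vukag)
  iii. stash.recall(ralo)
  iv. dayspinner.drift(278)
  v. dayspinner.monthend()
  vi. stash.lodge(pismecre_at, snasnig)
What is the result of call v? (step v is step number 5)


Answer: 1792-05-31

Derivation:
Act: vault.inscribe[p: /senu/hujimp; c: prusule]
Obs: created
Act: vault.newfold[p: /vukag]
Obs: ok
Act: stash.recall[k: ralo]
Obs: stelemp
Act: dayspinner.drift[n: 278]
Obs: 1792-05-16
Act: dayspinner.monthend[]
Obs: 1792-05-31
Act: stash.lodge[k: pismecre_at; v: snasnig]
Obs: 1871-05-06


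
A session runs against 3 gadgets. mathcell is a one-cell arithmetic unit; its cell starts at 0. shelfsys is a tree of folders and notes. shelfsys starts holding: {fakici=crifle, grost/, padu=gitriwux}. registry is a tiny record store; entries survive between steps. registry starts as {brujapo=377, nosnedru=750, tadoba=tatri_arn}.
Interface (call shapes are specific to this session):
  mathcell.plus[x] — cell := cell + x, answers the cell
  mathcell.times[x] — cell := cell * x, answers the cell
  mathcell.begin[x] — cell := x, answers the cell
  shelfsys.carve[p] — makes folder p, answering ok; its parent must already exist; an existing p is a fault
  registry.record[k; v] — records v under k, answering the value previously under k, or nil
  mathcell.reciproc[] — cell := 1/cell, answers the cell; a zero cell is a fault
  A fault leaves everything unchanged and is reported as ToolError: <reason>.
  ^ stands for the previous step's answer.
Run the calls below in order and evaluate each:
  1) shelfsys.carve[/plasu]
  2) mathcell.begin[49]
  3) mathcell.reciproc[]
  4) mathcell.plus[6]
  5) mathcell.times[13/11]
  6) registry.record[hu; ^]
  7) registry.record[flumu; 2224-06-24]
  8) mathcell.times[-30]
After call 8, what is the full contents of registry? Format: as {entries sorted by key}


Answer: {brujapo=377, flumu=2224-06-24, hu=3835/539, nosnedru=750, tadoba=tatri_arn}

Derivation:
Using shelfsys.carve on /plasu, yielding ok.
I run mathcell.begin on 49, which returns 49.
Invoking mathcell.reciproc(), → 1/49.
Now I run mathcell.plus on 6, and observe 295/49.
Calling mathcell.times on 13/11, → 3835/539.
I call registry.record on hu, ^, — result: nil.
Then registry.record on flumu, 2224-06-24, → nil.
Then mathcell.times on -30, and observe -115050/539.
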